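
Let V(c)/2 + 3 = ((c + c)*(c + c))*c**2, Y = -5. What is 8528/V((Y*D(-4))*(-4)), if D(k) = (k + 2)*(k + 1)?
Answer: 4264/829439997 ≈ 5.1408e-6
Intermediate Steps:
D(k) = (1 + k)*(2 + k) (D(k) = (2 + k)*(1 + k) = (1 + k)*(2 + k))
V(c) = -6 + 8*c**4 (V(c) = -6 + 2*(((c + c)*(c + c))*c**2) = -6 + 2*(((2*c)*(2*c))*c**2) = -6 + 2*((4*c**2)*c**2) = -6 + 2*(4*c**4) = -6 + 8*c**4)
8528/V((Y*D(-4))*(-4)) = 8528/(-6 + 8*(-5*(2 + (-4)**2 + 3*(-4))*(-4))**4) = 8528/(-6 + 8*(-5*(2 + 16 - 12)*(-4))**4) = 8528/(-6 + 8*(-5*6*(-4))**4) = 8528/(-6 + 8*(-30*(-4))**4) = 8528/(-6 + 8*120**4) = 8528/(-6 + 8*207360000) = 8528/(-6 + 1658880000) = 8528/1658879994 = 8528*(1/1658879994) = 4264/829439997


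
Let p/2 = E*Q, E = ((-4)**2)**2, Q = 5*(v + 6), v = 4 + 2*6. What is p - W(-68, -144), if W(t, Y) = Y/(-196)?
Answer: 2759644/49 ≈ 56319.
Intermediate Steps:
v = 16 (v = 4 + 12 = 16)
Q = 110 (Q = 5*(16 + 6) = 5*22 = 110)
E = 256 (E = 16**2 = 256)
p = 56320 (p = 2*(256*110) = 2*28160 = 56320)
W(t, Y) = -Y/196 (W(t, Y) = Y*(-1/196) = -Y/196)
p - W(-68, -144) = 56320 - (-1)*(-144)/196 = 56320 - 1*36/49 = 56320 - 36/49 = 2759644/49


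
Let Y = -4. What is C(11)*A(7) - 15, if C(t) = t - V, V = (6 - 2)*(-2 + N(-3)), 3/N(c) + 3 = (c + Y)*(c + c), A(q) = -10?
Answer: -2625/13 ≈ -201.92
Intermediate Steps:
N(c) = 3/(-3 + 2*c*(-4 + c)) (N(c) = 3/(-3 + (c - 4)*(c + c)) = 3/(-3 + (-4 + c)*(2*c)) = 3/(-3 + 2*c*(-4 + c)))
V = -100/13 (V = (6 - 2)*(-2 + 3/(-3 - 8*(-3) + 2*(-3)²)) = 4*(-2 + 3/(-3 + 24 + 2*9)) = 4*(-2 + 3/(-3 + 24 + 18)) = 4*(-2 + 3/39) = 4*(-2 + 3*(1/39)) = 4*(-2 + 1/13) = 4*(-25/13) = -100/13 ≈ -7.6923)
C(t) = 100/13 + t (C(t) = t - 1*(-100/13) = t + 100/13 = 100/13 + t)
C(11)*A(7) - 15 = (100/13 + 11)*(-10) - 15 = (243/13)*(-10) - 15 = -2430/13 - 15 = -2625/13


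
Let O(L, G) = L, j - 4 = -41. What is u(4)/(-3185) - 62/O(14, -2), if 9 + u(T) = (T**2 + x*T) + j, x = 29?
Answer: -14191/3185 ≈ -4.4556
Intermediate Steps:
j = -37 (j = 4 - 41 = -37)
u(T) = -46 + T**2 + 29*T (u(T) = -9 + ((T**2 + 29*T) - 37) = -9 + (-37 + T**2 + 29*T) = -46 + T**2 + 29*T)
u(4)/(-3185) - 62/O(14, -2) = (-46 + 4**2 + 29*4)/(-3185) - 62/14 = (-46 + 16 + 116)*(-1/3185) - 62*1/14 = 86*(-1/3185) - 31/7 = -86/3185 - 31/7 = -14191/3185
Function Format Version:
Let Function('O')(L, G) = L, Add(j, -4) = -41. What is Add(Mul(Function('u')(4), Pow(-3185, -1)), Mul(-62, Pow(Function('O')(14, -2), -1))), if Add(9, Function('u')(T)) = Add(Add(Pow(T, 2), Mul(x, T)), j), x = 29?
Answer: Rational(-14191, 3185) ≈ -4.4556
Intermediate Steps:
j = -37 (j = Add(4, -41) = -37)
Function('u')(T) = Add(-46, Pow(T, 2), Mul(29, T)) (Function('u')(T) = Add(-9, Add(Add(Pow(T, 2), Mul(29, T)), -37)) = Add(-9, Add(-37, Pow(T, 2), Mul(29, T))) = Add(-46, Pow(T, 2), Mul(29, T)))
Add(Mul(Function('u')(4), Pow(-3185, -1)), Mul(-62, Pow(Function('O')(14, -2), -1))) = Add(Mul(Add(-46, Pow(4, 2), Mul(29, 4)), Pow(-3185, -1)), Mul(-62, Pow(14, -1))) = Add(Mul(Add(-46, 16, 116), Rational(-1, 3185)), Mul(-62, Rational(1, 14))) = Add(Mul(86, Rational(-1, 3185)), Rational(-31, 7)) = Add(Rational(-86, 3185), Rational(-31, 7)) = Rational(-14191, 3185)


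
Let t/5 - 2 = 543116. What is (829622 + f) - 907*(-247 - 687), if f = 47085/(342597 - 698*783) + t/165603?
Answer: 18876351864781645/11257526337 ≈ 1.6768e+6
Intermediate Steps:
t = 2715590 (t = 10 + 5*543116 = 10 + 2715580 = 2715590)
f = 182003953525/11257526337 (f = 47085/(342597 - 698*783) + 2715590/165603 = 47085/(342597 - 1*546534) + 2715590*(1/165603) = 47085/(342597 - 546534) + 2715590/165603 = 47085/(-203937) + 2715590/165603 = 47085*(-1/203937) + 2715590/165603 = -15695/67979 + 2715590/165603 = 182003953525/11257526337 ≈ 16.167)
(829622 + f) - 907*(-247 - 687) = (829622 + 182003953525/11257526337) - 907*(-247 - 687) = 9339673518708139/11257526337 - 907*(-934) = 9339673518708139/11257526337 + 847138 = 18876351864781645/11257526337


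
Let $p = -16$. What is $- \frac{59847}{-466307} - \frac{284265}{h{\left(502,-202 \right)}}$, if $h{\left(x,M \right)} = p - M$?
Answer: $- \frac{44181209271}{28911034} \approx -1528.2$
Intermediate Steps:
$h{\left(x,M \right)} = -16 - M$
$- \frac{59847}{-466307} - \frac{284265}{h{\left(502,-202 \right)}} = - \frac{59847}{-466307} - \frac{284265}{-16 - -202} = \left(-59847\right) \left(- \frac{1}{466307}\right) - \frac{284265}{-16 + 202} = \frac{59847}{466307} - \frac{284265}{186} = \frac{59847}{466307} - \frac{94755}{62} = - \frac{44181209271}{28911034}$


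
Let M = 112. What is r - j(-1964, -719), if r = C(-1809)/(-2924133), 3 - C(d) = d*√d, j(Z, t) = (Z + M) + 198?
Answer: 1612171993/974711 - 1809*I*√201/974711 ≈ 1654.0 - 0.026312*I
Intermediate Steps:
j(Z, t) = 310 + Z (j(Z, t) = (Z + 112) + 198 = (112 + Z) + 198 = 310 + Z)
C(d) = 3 - d^(3/2) (C(d) = 3 - d*√d = 3 - d^(3/2))
r = -1/974711 - 1809*I*√201/974711 (r = (3 - (-1809)^(3/2))/(-2924133) = (3 - (-5427)*I*√201)*(-1/2924133) = (3 + 5427*I*√201)*(-1/2924133) = -1/974711 - 1809*I*√201/974711 ≈ -1.0259e-6 - 0.026312*I)
r - j(-1964, -719) = (-1/974711 - 1809*I*√201/974711) - (310 - 1964) = (-1/974711 - 1809*I*√201/974711) - 1*(-1654) = (-1/974711 - 1809*I*√201/974711) + 1654 = 1612171993/974711 - 1809*I*√201/974711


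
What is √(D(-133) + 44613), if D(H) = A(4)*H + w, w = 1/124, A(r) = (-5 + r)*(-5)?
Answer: √168936143/62 ≈ 209.64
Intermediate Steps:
A(r) = 25 - 5*r
w = 1/124 ≈ 0.0080645
D(H) = 1/124 + 5*H (D(H) = (25 - 5*4)*H + 1/124 = (25 - 20)*H + 1/124 = 5*H + 1/124 = 1/124 + 5*H)
√(D(-133) + 44613) = √((1/124 + 5*(-133)) + 44613) = √((1/124 - 665) + 44613) = √(-82459/124 + 44613) = √(5449553/124) = √168936143/62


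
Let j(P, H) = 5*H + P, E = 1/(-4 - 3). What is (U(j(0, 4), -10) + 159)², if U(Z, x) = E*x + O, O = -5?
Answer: 1183744/49 ≈ 24158.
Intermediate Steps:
E = -⅐ (E = 1/(-7) = -⅐ ≈ -0.14286)
j(P, H) = P + 5*H
U(Z, x) = -5 - x/7 (U(Z, x) = -x/7 - 5 = -5 - x/7)
(U(j(0, 4), -10) + 159)² = ((-5 - ⅐*(-10)) + 159)² = ((-5 + 10/7) + 159)² = (-25/7 + 159)² = (1088/7)² = 1183744/49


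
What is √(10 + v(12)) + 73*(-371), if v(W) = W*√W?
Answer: -27083 + √(10 + 24*√3) ≈ -27076.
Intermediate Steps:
v(W) = W^(3/2)
√(10 + v(12)) + 73*(-371) = √(10 + 12^(3/2)) + 73*(-371) = √(10 + 24*√3) - 27083 = -27083 + √(10 + 24*√3)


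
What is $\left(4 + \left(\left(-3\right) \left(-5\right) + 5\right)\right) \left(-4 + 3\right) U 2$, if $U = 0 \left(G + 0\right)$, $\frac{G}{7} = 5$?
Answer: $0$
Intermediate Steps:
$G = 35$ ($G = 7 \cdot 5 = 35$)
$U = 0$ ($U = 0 \left(35 + 0\right) = 0 \cdot 35 = 0$)
$\left(4 + \left(\left(-3\right) \left(-5\right) + 5\right)\right) \left(-4 + 3\right) U 2 = \left(4 + \left(\left(-3\right) \left(-5\right) + 5\right)\right) \left(-4 + 3\right) 0 \cdot 2 = \left(4 + \left(15 + 5\right)\right) \left(-1\right) 0 \cdot 2 = \left(4 + 20\right) \left(-1\right) 0 \cdot 2 = 24 \left(-1\right) 0 \cdot 2 = \left(-24\right) 0 \cdot 2 = 0 \cdot 2 = 0$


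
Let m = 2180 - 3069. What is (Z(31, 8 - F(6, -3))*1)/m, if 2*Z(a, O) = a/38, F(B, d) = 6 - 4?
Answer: -31/67564 ≈ -0.00045882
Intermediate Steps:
F(B, d) = 2
Z(a, O) = a/76 (Z(a, O) = (a/38)/2 = a/76)
m = -889
(Z(31, 8 - F(6, -3))*1)/m = (((1/76)*31)*1)/(-889) = ((31/76)*1)*(-1/889) = (31/76)*(-1/889) = -31/67564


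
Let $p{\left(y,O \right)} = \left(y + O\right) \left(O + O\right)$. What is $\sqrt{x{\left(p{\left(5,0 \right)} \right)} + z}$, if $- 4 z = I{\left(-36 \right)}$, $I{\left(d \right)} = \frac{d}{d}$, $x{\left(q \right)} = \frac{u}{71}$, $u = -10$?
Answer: $\frac{i \sqrt{7881}}{142} \approx 0.62518 i$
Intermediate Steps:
$p{\left(y,O \right)} = 2 O \left(O + y\right)$ ($p{\left(y,O \right)} = \left(O + y\right) 2 O = 2 O \left(O + y\right)$)
$x{\left(q \right)} = - \frac{10}{71}$
$I{\left(d \right)} = 1$
$z = - \frac{1}{4}$ ($z = \left(- \frac{1}{4}\right) 1 = - \frac{1}{4} \approx -0.25$)
$\sqrt{x{\left(p{\left(5,0 \right)} \right)} + z} = \sqrt{- \frac{10}{71} - \frac{1}{4}} = \sqrt{- \frac{111}{284}} = \frac{i \sqrt{7881}}{142}$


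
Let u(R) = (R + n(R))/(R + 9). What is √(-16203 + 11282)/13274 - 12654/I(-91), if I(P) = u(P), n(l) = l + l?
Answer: -345876/91 + I*√4921/13274 ≈ -3800.8 + 0.0052848*I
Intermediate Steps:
n(l) = 2*l
u(R) = 3*R/(9 + R) (u(R) = (R + 2*R)/(R + 9) = (3*R)/(9 + R) = 3*R/(9 + R))
I(P) = 3*P/(9 + P)
√(-16203 + 11282)/13274 - 12654/I(-91) = √(-16203 + 11282)/13274 - 12654/(3*(-91)/(9 - 91)) = √(-4921)*(1/13274) - 12654/(3*(-91)/(-82)) = (I*√4921)*(1/13274) - 12654/(3*(-91)*(-1/82)) = I*√4921/13274 - 12654/273/82 = I*√4921/13274 - 12654*82/273 = I*√4921/13274 - 345876/91 = -345876/91 + I*√4921/13274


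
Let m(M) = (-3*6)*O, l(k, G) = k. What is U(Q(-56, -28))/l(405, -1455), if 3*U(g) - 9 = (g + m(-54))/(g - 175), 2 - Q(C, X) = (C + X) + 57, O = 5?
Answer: 275/35478 ≈ 0.0077513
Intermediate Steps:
Q(C, X) = -55 - C - X (Q(C, X) = 2 - ((C + X) + 57) = 2 - (57 + C + X) = 2 + (-57 - C - X) = -55 - C - X)
m(M) = -90 (m(M) = -3*6*5 = -18*5 = -90)
U(g) = 3 + (-90 + g)/(3*(-175 + g)) (U(g) = 3 + ((g - 90)/(g - 175))/3 = 3 + ((-90 + g)/(-175 + g))/3 = 3 + (-90 + g)/(3*(-175 + g)))
U(Q(-56, -28))/l(405, -1455) = (5*(-333 + 2*(-55 - 1*(-56) - 1*(-28)))/(3*(-175 + (-55 - 1*(-56) - 1*(-28)))))/405 = (5*(-333 + 2*(-55 + 56 + 28))/(3*(-175 + (-55 + 56 + 28))))*(1/405) = (5*(-333 + 2*29)/(3*(-175 + 29)))*(1/405) = ((5/3)*(-333 + 58)/(-146))*(1/405) = ((5/3)*(-1/146)*(-275))*(1/405) = (1375/438)*(1/405) = 275/35478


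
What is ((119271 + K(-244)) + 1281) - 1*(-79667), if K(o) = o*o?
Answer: 259755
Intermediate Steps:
K(o) = o**2
((119271 + K(-244)) + 1281) - 1*(-79667) = ((119271 + (-244)**2) + 1281) - 1*(-79667) = ((119271 + 59536) + 1281) + 79667 = (178807 + 1281) + 79667 = 180088 + 79667 = 259755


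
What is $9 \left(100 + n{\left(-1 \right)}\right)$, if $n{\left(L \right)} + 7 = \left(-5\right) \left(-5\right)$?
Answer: $1062$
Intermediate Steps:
$n{\left(L \right)} = 18$ ($n{\left(L \right)} = -7 - -25 = -7 + 25 = 18$)
$9 \left(100 + n{\left(-1 \right)}\right) = 9 \left(100 + 18\right) = 9 \cdot 118 = 1062$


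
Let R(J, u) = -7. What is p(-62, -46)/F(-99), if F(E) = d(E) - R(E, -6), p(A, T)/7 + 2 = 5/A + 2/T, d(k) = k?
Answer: 21203/131192 ≈ 0.16162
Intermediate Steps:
p(A, T) = -14 + 14/T + 35/A (p(A, T) = -14 + 7*(5/A + 2/T) = -14 + 7*(2/T + 5/A) = -14 + (14/T + 35/A) = -14 + 14/T + 35/A)
F(E) = 7 + E (F(E) = E - 1*(-7) = E + 7 = 7 + E)
p(-62, -46)/F(-99) = (-14 + 14/(-46) + 35/(-62))/(7 - 99) = (-14 + 14*(-1/46) + 35*(-1/62))/(-92) = (-14 - 7/23 - 35/62)*(-1/92) = -21203/1426*(-1/92) = 21203/131192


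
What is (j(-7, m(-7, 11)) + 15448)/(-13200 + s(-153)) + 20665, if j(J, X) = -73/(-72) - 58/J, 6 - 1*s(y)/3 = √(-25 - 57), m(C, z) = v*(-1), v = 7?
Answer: 301616093528957/14596332408 + 7790479*I*√82/29192664816 ≈ 20664.0 + 0.0024166*I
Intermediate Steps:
m(C, z) = -7 (m(C, z) = 7*(-1) = -7)
s(y) = 18 - 3*I*√82 (s(y) = 18 - 3*√(-25 - 57) = 18 - 3*I*√82)
j(J, X) = 73/72 - 58/J (j(J, X) = -73*(-1/72) - 58/J = 73/72 - 58/J)
(j(-7, m(-7, 11)) + 15448)/(-13200 + s(-153)) + 20665 = ((73/72 - 58/(-7)) + 15448)/(-13200 + (18 - 3*I*√82)) + 20665 = ((73/72 - 58*(-⅐)) + 15448)/(-13182 - 3*I*√82) + 20665 = ((73/72 + 58/7) + 15448)/(-13182 - 3*I*√82) + 20665 = (4687/504 + 15448)/(-13182 - 3*I*√82) + 20665 = 7790479/(504*(-13182 - 3*I*√82)) + 20665 = 20665 + 7790479/(504*(-13182 - 3*I*√82))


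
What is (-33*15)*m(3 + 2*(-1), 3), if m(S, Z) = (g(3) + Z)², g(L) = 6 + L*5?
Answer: -285120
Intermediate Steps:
g(L) = 6 + 5*L
m(S, Z) = (21 + Z)² (m(S, Z) = ((6 + 5*3) + Z)² = ((6 + 15) + Z)² = (21 + Z)²)
(-33*15)*m(3 + 2*(-1), 3) = (-33*15)*(21 + 3)² = -495*24² = -495*576 = -285120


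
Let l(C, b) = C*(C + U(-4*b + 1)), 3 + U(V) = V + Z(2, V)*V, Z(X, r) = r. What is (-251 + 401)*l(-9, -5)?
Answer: -607500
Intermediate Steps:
U(V) = -3 + V + V² (U(V) = -3 + (V + V*V) = -3 + (V + V²) = -3 + V + V²)
l(C, b) = C*(-2 + C + (1 - 4*b)² - 4*b) (l(C, b) = C*(C + (-3 + (-4*b + 1) + (-4*b + 1)²)) = C*(C + (-3 + (1 - 4*b) + (1 - 4*b)²)) = C*(C + (-2 + (1 - 4*b)² - 4*b)) = C*(-2 + C + (1 - 4*b)² - 4*b))
(-251 + 401)*l(-9, -5) = (-251 + 401)*(-9*(-1 - 9 - 12*(-5) + 16*(-5)²)) = 150*(-9*(-1 - 9 + 60 + 16*25)) = 150*(-9*(-1 - 9 + 60 + 400)) = 150*(-9*450) = 150*(-4050) = -607500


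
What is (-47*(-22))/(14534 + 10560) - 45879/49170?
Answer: -183407641/205645330 ≈ -0.89186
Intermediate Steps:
(-47*(-22))/(14534 + 10560) - 45879/49170 = 1034/25094 - 45879*1/49170 = 1034*(1/25094) - 15293/16390 = 517/12547 - 15293/16390 = -183407641/205645330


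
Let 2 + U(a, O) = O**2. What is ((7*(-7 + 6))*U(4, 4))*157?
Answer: -15386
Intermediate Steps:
U(a, O) = -2 + O**2
((7*(-7 + 6))*U(4, 4))*157 = ((7*(-7 + 6))*(-2 + 4**2))*157 = ((7*(-1))*(-2 + 16))*157 = -7*14*157 = -98*157 = -15386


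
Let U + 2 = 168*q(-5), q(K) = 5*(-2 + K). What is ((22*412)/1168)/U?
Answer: -1133/858772 ≈ -0.0013193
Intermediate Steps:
q(K) = -10 + 5*K
U = -5882 (U = -2 + 168*(-10 + 5*(-5)) = -2 + 168*(-10 - 25) = -2 + 168*(-35) = -2 - 5880 = -5882)
((22*412)/1168)/U = ((22*412)/1168)/(-5882) = (9064*(1/1168))*(-1/5882) = (1133/146)*(-1/5882) = -1133/858772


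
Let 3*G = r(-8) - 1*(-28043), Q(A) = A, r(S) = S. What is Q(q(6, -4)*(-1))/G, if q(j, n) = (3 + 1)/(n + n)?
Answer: 1/18690 ≈ 5.3505e-5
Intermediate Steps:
q(j, n) = 2/n (q(j, n) = 4/((2*n)) = 4*(1/(2*n)) = 2/n)
G = 9345 (G = (-8 - 1*(-28043))/3 = (-8 + 28043)/3 = (1/3)*28035 = 9345)
Q(q(6, -4)*(-1))/G = ((2/(-4))*(-1))/9345 = ((2*(-1/4))*(-1))*(1/9345) = -1/2*(-1)*(1/9345) = (1/2)*(1/9345) = 1/18690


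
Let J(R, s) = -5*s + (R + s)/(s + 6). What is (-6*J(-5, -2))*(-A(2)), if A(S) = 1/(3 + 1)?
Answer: 99/8 ≈ 12.375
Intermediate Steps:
A(S) = ¼ (A(S) = 1/4 = ¼)
J(R, s) = -5*s + (R + s)/(6 + s)
(-6*J(-5, -2))*(-A(2)) = (-6*(-5 - 29*(-2) - 5*(-2)²)/(6 - 2))*(-1*¼) = -6*(-5 + 58 - 5*4)/4*(-¼) = -3*(-5 + 58 - 20)/2*(-¼) = -3*33/2*(-¼) = -6*33/4*(-¼) = -99/2*(-¼) = 99/8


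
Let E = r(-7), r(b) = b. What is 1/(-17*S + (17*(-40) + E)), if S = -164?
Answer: 1/2101 ≈ 0.00047596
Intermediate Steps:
E = -7
1/(-17*S + (17*(-40) + E)) = 1/(-17*(-164) + (17*(-40) - 7)) = 1/(2788 + (-680 - 7)) = 1/(2788 - 687) = 1/2101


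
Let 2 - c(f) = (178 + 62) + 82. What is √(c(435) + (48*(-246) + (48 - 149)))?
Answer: I*√12229 ≈ 110.58*I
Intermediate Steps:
c(f) = -320 (c(f) = 2 - ((178 + 62) + 82) = 2 - (240 + 82) = 2 - 1*322 = 2 - 322 = -320)
√(c(435) + (48*(-246) + (48 - 149))) = √(-320 + (48*(-246) + (48 - 149))) = √(-320 + (-11808 - 101)) = √(-320 - 11909) = √(-12229) = I*√12229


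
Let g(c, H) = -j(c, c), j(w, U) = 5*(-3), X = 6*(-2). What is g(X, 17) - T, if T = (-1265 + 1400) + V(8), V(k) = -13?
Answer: -107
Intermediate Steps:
X = -12
j(w, U) = -15
g(c, H) = 15 (g(c, H) = -1*(-15) = 15)
T = 122 (T = (-1265 + 1400) - 13 = 135 - 13 = 122)
g(X, 17) - T = 15 - 1*122 = 15 - 122 = -107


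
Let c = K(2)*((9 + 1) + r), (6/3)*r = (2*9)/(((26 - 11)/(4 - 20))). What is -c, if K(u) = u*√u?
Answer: -4*√2/5 ≈ -1.1314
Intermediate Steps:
K(u) = u^(3/2)
r = -48/5 (r = ((2*9)/(((26 - 11)/(4 - 20))))/2 = (18/((15/(-16))))/2 = (18/((15*(-1/16))))/2 = (18/(-15/16))/2 = (18*(-16/15))/2 = (½)*(-96/5) = -48/5 ≈ -9.6000)
c = 4*√2/5 (c = 2^(3/2)*((9 + 1) - 48/5) = (2*√2)*(10 - 48/5) = (2*√2)*(⅖) = 4*√2/5 ≈ 1.1314)
-c = -4*√2/5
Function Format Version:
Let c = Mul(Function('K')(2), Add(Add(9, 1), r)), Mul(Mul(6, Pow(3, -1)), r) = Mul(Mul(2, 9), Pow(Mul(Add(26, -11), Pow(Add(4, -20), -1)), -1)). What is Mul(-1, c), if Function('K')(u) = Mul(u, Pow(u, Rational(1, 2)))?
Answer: Mul(Rational(-4, 5), Pow(2, Rational(1, 2))) ≈ -1.1314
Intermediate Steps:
Function('K')(u) = Pow(u, Rational(3, 2))
r = Rational(-48, 5) (r = Mul(Rational(1, 2), Mul(Mul(2, 9), Pow(Mul(Add(26, -11), Pow(Add(4, -20), -1)), -1))) = Mul(Rational(1, 2), Mul(18, Pow(Mul(15, Pow(-16, -1)), -1))) = Mul(Rational(1, 2), Mul(18, Pow(Mul(15, Rational(-1, 16)), -1))) = Mul(Rational(1, 2), Mul(18, Pow(Rational(-15, 16), -1))) = Mul(Rational(1, 2), Mul(18, Rational(-16, 15))) = Mul(Rational(1, 2), Rational(-96, 5)) = Rational(-48, 5) ≈ -9.6000)
c = Mul(Rational(4, 5), Pow(2, Rational(1, 2))) (c = Mul(Pow(2, Rational(3, 2)), Add(Add(9, 1), Rational(-48, 5))) = Mul(Mul(2, Pow(2, Rational(1, 2))), Add(10, Rational(-48, 5))) = Mul(Mul(2, Pow(2, Rational(1, 2))), Rational(2, 5)) = Mul(Rational(4, 5), Pow(2, Rational(1, 2))) ≈ 1.1314)
Mul(-1, c) = Mul(-1, Mul(Rational(4, 5), Pow(2, Rational(1, 2)))) = Mul(Rational(-4, 5), Pow(2, Rational(1, 2)))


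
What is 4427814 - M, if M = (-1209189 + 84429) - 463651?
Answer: 6016225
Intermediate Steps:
M = -1588411 (M = -1124760 - 463651 = -1588411)
4427814 - M = 4427814 - 1*(-1588411) = 4427814 + 1588411 = 6016225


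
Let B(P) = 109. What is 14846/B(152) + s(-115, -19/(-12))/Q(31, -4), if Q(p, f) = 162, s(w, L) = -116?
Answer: 1196204/8829 ≈ 135.49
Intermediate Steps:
14846/B(152) + s(-115, -19/(-12))/Q(31, -4) = 14846/109 - 116/162 = 14846*(1/109) - 116*1/162 = 14846/109 - 58/81 = 1196204/8829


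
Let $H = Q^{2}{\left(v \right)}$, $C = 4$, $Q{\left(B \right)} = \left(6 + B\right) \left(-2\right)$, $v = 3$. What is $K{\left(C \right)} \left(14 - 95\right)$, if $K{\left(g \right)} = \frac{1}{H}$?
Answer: $- \frac{1}{4} \approx -0.25$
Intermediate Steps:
$Q{\left(B \right)} = -12 - 2 B$
$H = 324$ ($H = \left(-12 - 6\right)^{2} = \left(-18\right)^{2} = 324$)
$K{\left(g \right)} = \frac{1}{324}$
$K{\left(C \right)} \left(14 - 95\right) = \frac{14 - 95}{324} = \frac{1}{324} \left(-81\right) = - \frac{1}{4}$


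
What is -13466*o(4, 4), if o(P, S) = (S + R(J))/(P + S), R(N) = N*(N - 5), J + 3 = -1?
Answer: -67330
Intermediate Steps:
J = -4 (J = -3 - 1 = -4)
R(N) = N*(-5 + N)
o(P, S) = (36 + S)/(P + S) (o(P, S) = (S - 4*(-5 - 4))/(P + S) = (S - 4*(-9))/(P + S) = (S + 36)/(P + S) = (36 + S)/(P + S))
-13466*o(4, 4) = -13466*(36 + 4)/(4 + 4) = -13466*40/8 = -6733*40/4 = -13466*5 = -67330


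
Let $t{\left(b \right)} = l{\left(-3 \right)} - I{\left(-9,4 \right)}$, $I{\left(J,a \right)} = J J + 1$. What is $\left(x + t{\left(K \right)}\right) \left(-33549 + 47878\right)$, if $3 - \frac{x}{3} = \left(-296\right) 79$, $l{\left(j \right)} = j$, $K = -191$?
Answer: $1004119004$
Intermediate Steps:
$I{\left(J,a \right)} = 1 + J^{2}$ ($I{\left(J,a \right)} = J^{2} + 1 = 1 + J^{2}$)
$t{\left(b \right)} = -85$ ($t{\left(b \right)} = -3 - \left(1 + \left(-9\right)^{2}\right) = -3 - \left(1 + 81\right) = -3 - 82 = -85$)
$x = 70161$ ($x = 9 - 3 \left(\left(-296\right) 79\right) = 9 - -70152 = 9 + 70152 = 70161$)
$\left(x + t{\left(K \right)}\right) \left(-33549 + 47878\right) = \left(70161 - 85\right) \left(-33549 + 47878\right) = 70076 \cdot 14329 = 1004119004$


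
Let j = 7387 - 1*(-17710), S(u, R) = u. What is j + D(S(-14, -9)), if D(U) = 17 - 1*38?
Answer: 25076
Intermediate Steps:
D(U) = -21 (D(U) = 17 - 38 = -21)
j = 25097 (j = 7387 + 17710 = 25097)
j + D(S(-14, -9)) = 25097 - 21 = 25076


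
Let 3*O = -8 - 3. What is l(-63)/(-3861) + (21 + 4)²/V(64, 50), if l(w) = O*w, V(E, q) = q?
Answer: 2911/234 ≈ 12.440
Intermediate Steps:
O = -11/3 (O = (-8 - 3)/3 = (⅓)*(-11) = -11/3 ≈ -3.6667)
l(w) = -11*w/3
l(-63)/(-3861) + (21 + 4)²/V(64, 50) = -11/3*(-63)/(-3861) + (21 + 4)²/50 = 231*(-1/3861) + 25²*(1/50) = -7/117 + 625*(1/50) = -7/117 + 25/2 = 2911/234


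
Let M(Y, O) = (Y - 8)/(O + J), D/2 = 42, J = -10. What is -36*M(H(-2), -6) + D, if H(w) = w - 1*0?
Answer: 123/2 ≈ 61.500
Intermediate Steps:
H(w) = w (H(w) = w + 0 = w)
D = 84 (D = 2*42 = 84)
M(Y, O) = (-8 + Y)/(-10 + O) (M(Y, O) = (Y - 8)/(O - 10) = (-8 + Y)/(-10 + O))
-36*M(H(-2), -6) + D = -36*(-8 - 2)/(-10 - 6) + 84 = -36*(-10)/(-16) + 84 = -(-9)*(-10)/4 + 84 = -36*5/8 + 84 = -45/2 + 84 = 123/2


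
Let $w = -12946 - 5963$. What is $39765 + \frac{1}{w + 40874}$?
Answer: $\frac{873438226}{21965} \approx 39765.0$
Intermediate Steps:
$w = -18909$
$39765 + \frac{1}{w + 40874} = 39765 + \frac{1}{-18909 + 40874} = 39765 + \frac{1}{21965} = \frac{873438226}{21965}$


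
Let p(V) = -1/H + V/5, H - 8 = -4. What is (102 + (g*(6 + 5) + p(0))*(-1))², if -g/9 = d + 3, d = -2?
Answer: 648025/16 ≈ 40502.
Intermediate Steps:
H = 4 (H = 8 - 4 = 4)
p(V) = -¼ + V/5 (p(V) = -1/4 + V/5 = -1*¼ + V*(⅕) = -¼ + V/5)
g = -9 (g = -9*(-2 + 3) = -9*1 = -9)
(102 + (g*(6 + 5) + p(0))*(-1))² = (102 + (-9*(6 + 5) + (-¼ + (⅕)*0))*(-1))² = (102 + (-9*11 + (-¼ + 0))*(-1))² = (102 + (-99 - ¼)*(-1))² = (102 - 397/4*(-1))² = (102 + 397/4)² = (805/4)² = 648025/16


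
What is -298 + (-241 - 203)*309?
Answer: -137494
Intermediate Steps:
-298 + (-241 - 203)*309 = -298 - 444*309 = -298 - 137196 = -137494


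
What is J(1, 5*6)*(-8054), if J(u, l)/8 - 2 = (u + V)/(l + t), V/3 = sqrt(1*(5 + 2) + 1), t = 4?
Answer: -2222904/17 - 193296*sqrt(2)/17 ≈ -1.4684e+5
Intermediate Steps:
V = 6*sqrt(2) (V = 3*sqrt(1*(5 + 2) + 1) = 3*sqrt(1*7 + 1) = 3*sqrt(7 + 1) = 3*sqrt(8) = 3*(2*sqrt(2)) = 6*sqrt(2) ≈ 8.4853)
J(u, l) = 16 + 8*(u + 6*sqrt(2))/(4 + l) (J(u, l) = 16 + 8*((u + 6*sqrt(2))/(l + 4)) = 16 + 8*((u + 6*sqrt(2))/(4 + l)) = 16 + 8*(u + 6*sqrt(2))/(4 + l))
J(1, 5*6)*(-8054) = (8*(8 + 1 + 2*(5*6) + 6*sqrt(2))/(4 + 5*6))*(-8054) = (8*(8 + 1 + 2*30 + 6*sqrt(2))/(4 + 30))*(-8054) = (8*(8 + 1 + 60 + 6*sqrt(2))/34)*(-8054) = (8*(1/34)*(69 + 6*sqrt(2)))*(-8054) = (276/17 + 24*sqrt(2)/17)*(-8054) = -2222904/17 - 193296*sqrt(2)/17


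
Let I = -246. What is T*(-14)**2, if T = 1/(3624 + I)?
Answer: 98/1689 ≈ 0.058022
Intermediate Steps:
T = 1/3378 (T = 1/(3624 - 246) = 1/3378 ≈ 0.00029603)
T*(-14)**2 = (1/3378)*(-14)**2 = (1/3378)*196 = 98/1689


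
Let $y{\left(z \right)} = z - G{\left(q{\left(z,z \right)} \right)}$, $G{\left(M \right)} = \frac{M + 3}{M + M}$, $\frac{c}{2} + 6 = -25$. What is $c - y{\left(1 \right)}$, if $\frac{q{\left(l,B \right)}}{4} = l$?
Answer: $- \frac{497}{8} \approx -62.125$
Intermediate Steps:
$c = -62$ ($c = -12 + 2 \left(-25\right) = -12 - 50 = -62$)
$q{\left(l,B \right)} = 4 l$
$G{\left(M \right)} = \frac{3 + M}{2 M}$
$y{\left(z \right)} = z - \frac{3 + 4 z}{8 z}$ ($y{\left(z \right)} = z - \frac{3 + 4 z}{2 \cdot 4 z} = z - \frac{\frac{1}{4 z} \left(3 + 4 z\right)}{2} = z - \frac{3 + 4 z}{8 z}$)
$c - y{\left(1 \right)} = -62 - \left(- \frac{1}{2} + 1 - \frac{3}{8 \cdot 1}\right) = -62 - \left(- \frac{1}{2} + 1 - \frac{3}{8}\right) = -62 - \frac{1}{8} = - \frac{497}{8}$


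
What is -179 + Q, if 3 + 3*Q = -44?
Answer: -584/3 ≈ -194.67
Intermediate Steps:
Q = -47/3 (Q = -1 + (1/3)*(-44) = -1 - 44/3 = -47/3 ≈ -15.667)
-179 + Q = -179 - 47/3 = -584/3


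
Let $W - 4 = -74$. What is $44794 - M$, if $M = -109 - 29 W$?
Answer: $42873$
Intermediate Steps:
$W = -70$ ($W = 4 - 74 = -70$)
$M = 1921$ ($M = -109 - -2030 = -109 + 2030 = 1921$)
$44794 - M = 44794 - 1921 = 42873$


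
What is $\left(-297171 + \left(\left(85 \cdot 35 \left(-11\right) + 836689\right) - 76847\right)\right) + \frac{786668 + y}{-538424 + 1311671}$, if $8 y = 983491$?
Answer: $\frac{2659642914131}{6185976} \approx 4.2995 \cdot 10^{5}$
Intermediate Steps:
$y = \frac{983491}{8}$ ($y = \frac{1}{8} \cdot 983491 = \frac{983491}{8} \approx 1.2294 \cdot 10^{5}$)
$\left(-297171 + \left(\left(85 \cdot 35 \left(-11\right) + 836689\right) - 76847\right)\right) + \frac{786668 + y}{-538424 + 1311671} = \left(-297171 + \left(\left(85 \cdot 35 \left(-11\right) + 836689\right) - 76847\right)\right) + \frac{786668 + \frac{983491}{8}}{-538424 + 1311671} = \left(-297171 + \left(\left(2975 \left(-11\right) + 836689\right) - 76847\right)\right) + \frac{7276835}{8 \cdot 773247} = \left(-297171 + \left(\left(-32725 + 836689\right) - 76847\right)\right) + \frac{7276835}{8} \cdot \frac{1}{773247} = \left(-297171 + \left(803964 - 76847\right)\right) + \frac{7276835}{6185976} = \left(-297171 + 727117\right) + \frac{7276835}{6185976} = 429946 + \frac{7276835}{6185976} = \frac{2659642914131}{6185976}$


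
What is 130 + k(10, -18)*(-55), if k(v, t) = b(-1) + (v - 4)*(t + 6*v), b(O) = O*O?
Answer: -13785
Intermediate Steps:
b(O) = O²
k(v, t) = 1 + (-4 + v)*(t + 6*v) (k(v, t) = (-1)² + (v - 4)*(t + 6*v) = 1 + (-4 + v)*(t + 6*v))
130 + k(10, -18)*(-55) = 130 + (1 - 24*10 - 4*(-18) + 6*10² - 18*10)*(-55) = 130 + (1 - 240 + 72 + 6*100 - 180)*(-55) = 130 + (1 - 240 + 72 + 600 - 180)*(-55) = 130 + 253*(-55) = 130 - 13915 = -13785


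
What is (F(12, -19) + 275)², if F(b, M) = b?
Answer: 82369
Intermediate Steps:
(F(12, -19) + 275)² = (12 + 275)² = 287² = 82369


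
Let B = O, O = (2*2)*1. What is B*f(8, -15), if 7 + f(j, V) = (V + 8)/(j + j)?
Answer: -119/4 ≈ -29.750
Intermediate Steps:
f(j, V) = -7 + (8 + V)/(2*j) (f(j, V) = -7 + (V + 8)/(j + j) = -7 + (8 + V)/((2*j)) = -7 + (8 + V)*(1/(2*j)) = -7 + (8 + V)/(2*j))
O = 4 (O = 4*1 = 4)
B = 4
B*f(8, -15) = 4*((½)*(8 - 15 - 14*8)/8) = 4*((½)*(⅛)*(8 - 15 - 112)) = 4*((½)*(⅛)*(-119)) = 4*(-119/16) = -119/4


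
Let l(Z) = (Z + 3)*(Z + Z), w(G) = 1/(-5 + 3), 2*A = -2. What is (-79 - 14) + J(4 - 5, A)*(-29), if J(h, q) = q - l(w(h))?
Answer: -273/2 ≈ -136.50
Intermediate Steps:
A = -1 (A = (½)*(-2) = -1)
w(G) = -½ (w(G) = 1/(-2) = -½)
l(Z) = 2*Z*(3 + Z) (l(Z) = (3 + Z)*(2*Z) = 2*Z*(3 + Z))
J(h, q) = 5/2 + q (J(h, q) = q - 2*(-1)*(3 - ½)/2 = q - 2*(-1)*5/(2*2) = q - 1*(-5/2) = q + 5/2 = 5/2 + q)
(-79 - 14) + J(4 - 5, A)*(-29) = (-79 - 14) + (5/2 - 1)*(-29) = -93 + (3/2)*(-29) = -93 - 87/2 = -273/2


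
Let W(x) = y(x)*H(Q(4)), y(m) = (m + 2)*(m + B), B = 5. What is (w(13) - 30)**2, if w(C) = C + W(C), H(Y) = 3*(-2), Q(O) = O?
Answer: 2679769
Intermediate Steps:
y(m) = (2 + m)*(5 + m) (y(m) = (m + 2)*(m + 5) = (2 + m)*(5 + m))
H(Y) = -6
W(x) = -60 - 42*x - 6*x**2 (W(x) = (10 + x**2 + 7*x)*(-6) = -60 - 42*x - 6*x**2)
w(C) = -60 - 41*C - 6*C**2 (w(C) = C + (-60 - 42*C - 6*C**2) = -60 - 41*C - 6*C**2)
(w(13) - 30)**2 = ((-60 - 41*13 - 6*13**2) - 30)**2 = ((-60 - 533 - 6*169) - 30)**2 = ((-60 - 533 - 1014) - 30)**2 = (-1607 - 30)**2 = (-1637)**2 = 2679769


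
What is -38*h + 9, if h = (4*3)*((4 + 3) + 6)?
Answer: -5919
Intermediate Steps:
h = 156 (h = 12*(7 + 6) = 12*13 = 156)
-38*h + 9 = -38*156 + 9 = -5928 + 9 = -5919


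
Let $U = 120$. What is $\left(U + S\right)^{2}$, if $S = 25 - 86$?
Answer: $3481$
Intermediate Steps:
$S = -61$ ($S = 25 - 86 = -61$)
$\left(U + S\right)^{2} = \left(120 - 61\right)^{2} = 59^{2} = 3481$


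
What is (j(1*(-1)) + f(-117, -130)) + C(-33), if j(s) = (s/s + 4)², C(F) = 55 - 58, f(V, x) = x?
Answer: -108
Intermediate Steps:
C(F) = -3
j(s) = 25 (j(s) = (1 + 4)² = 5² = 25)
(j(1*(-1)) + f(-117, -130)) + C(-33) = (25 - 130) - 3 = -105 - 3 = -108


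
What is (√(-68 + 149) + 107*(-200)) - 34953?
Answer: -56344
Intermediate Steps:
(√(-68 + 149) + 107*(-200)) - 34953 = (√81 - 21400) - 34953 = (9 - 21400) - 34953 = -21391 - 34953 = -56344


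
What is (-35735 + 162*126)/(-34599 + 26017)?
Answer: 2189/1226 ≈ 1.7855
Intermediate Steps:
(-35735 + 162*126)/(-34599 + 26017) = (-35735 + 20412)/(-8582) = -15323*(-1/8582) = 2189/1226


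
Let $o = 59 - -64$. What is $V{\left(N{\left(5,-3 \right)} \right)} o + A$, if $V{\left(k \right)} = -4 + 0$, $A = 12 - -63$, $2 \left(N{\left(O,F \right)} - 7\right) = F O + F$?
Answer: $-417$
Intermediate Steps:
$N{\left(O,F \right)} = 7 + \frac{F}{2} + \frac{F O}{2}$ ($N{\left(O,F \right)} = 7 + \frac{F O + F}{2} = 7 + \frac{F + F O}{2} = 7 + \left(\frac{F}{2} + \frac{F O}{2}\right) = 7 + \frac{F}{2} + \frac{F O}{2}$)
$o = 123$ ($o = 59 + 64 = 123$)
$A = 75$ ($A = 12 + 63 = 75$)
$V{\left(k \right)} = -4$
$V{\left(N{\left(5,-3 \right)} \right)} o + A = \left(-4\right) 123 + 75 = -492 + 75 = -417$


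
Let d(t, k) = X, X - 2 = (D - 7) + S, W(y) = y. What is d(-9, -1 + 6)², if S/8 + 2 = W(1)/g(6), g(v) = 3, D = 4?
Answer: 1849/9 ≈ 205.44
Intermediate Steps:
S = -40/3 (S = -16 + 8*(1/3) = -16 + 8*(1*(⅓)) = -16 + 8*(⅓) = -16 + 8/3 = -40/3 ≈ -13.333)
X = -43/3 (X = 2 + ((4 - 7) - 40/3) = 2 + (-3 - 40/3) = 2 - 49/3 = -43/3 ≈ -14.333)
d(t, k) = -43/3
d(-9, -1 + 6)² = (-43/3)² = 1849/9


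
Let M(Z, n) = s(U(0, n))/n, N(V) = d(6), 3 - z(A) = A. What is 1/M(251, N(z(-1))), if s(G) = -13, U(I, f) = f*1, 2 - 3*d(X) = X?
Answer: 4/39 ≈ 0.10256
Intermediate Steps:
d(X) = 2/3 - X/3
U(I, f) = f
z(A) = 3 - A
N(V) = -4/3 (N(V) = 2/3 - 1/3*6 = 2/3 - 2 = -4/3)
M(Z, n) = -13/n
1/M(251, N(z(-1))) = 1/(-13/(-4/3)) = 1/(-13*(-3/4)) = 1/(39/4) = 4/39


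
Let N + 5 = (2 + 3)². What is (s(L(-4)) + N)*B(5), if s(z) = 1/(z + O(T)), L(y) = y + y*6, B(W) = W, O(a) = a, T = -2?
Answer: 599/6 ≈ 99.833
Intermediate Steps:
N = 20 (N = -5 + (2 + 3)² = -5 + 5² = -5 + 25 = 20)
L(y) = 7*y (L(y) = y + 6*y = 7*y)
s(z) = 1/(-2 + z) (s(z) = 1/(z - 2) = 1/(-2 + z))
(s(L(-4)) + N)*B(5) = (1/(-2 + 7*(-4)) + 20)*5 = (1/(-2 - 28) + 20)*5 = (1/(-30) + 20)*5 = (-1/30 + 20)*5 = (599/30)*5 = 599/6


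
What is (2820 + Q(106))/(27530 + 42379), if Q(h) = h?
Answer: 418/9987 ≈ 0.041854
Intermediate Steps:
(2820 + Q(106))/(27530 + 42379) = (2820 + 106)/(27530 + 42379) = 2926/69909 = 2926*(1/69909) = 418/9987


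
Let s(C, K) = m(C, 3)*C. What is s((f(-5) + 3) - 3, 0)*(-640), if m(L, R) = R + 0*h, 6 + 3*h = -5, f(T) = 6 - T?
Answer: -21120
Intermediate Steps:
h = -11/3 (h = -2 + (⅓)*(-5) = -2 - 5/3 = -11/3 ≈ -3.6667)
m(L, R) = R (m(L, R) = R + 0*(-11/3) = R + 0 = R)
s(C, K) = 3*C
s((f(-5) + 3) - 3, 0)*(-640) = (3*(((6 - 1*(-5)) + 3) - 3))*(-640) = (3*(((6 + 5) + 3) - 3))*(-640) = (3*((11 + 3) - 3))*(-640) = (3*(14 - 3))*(-640) = (3*11)*(-640) = 33*(-640) = -21120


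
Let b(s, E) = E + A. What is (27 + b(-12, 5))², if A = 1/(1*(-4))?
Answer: 16129/16 ≈ 1008.1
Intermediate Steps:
A = -¼ (A = 1*(-¼) = -¼ ≈ -0.25000)
b(s, E) = -¼ + E (b(s, E) = E - ¼ = -¼ + E)
(27 + b(-12, 5))² = (27 + (-¼ + 5))² = (27 + 19/4)² = (127/4)² = 16129/16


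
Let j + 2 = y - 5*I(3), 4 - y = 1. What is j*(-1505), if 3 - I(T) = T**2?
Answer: -46655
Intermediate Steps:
y = 3 (y = 4 - 1*1 = 4 - 1 = 3)
I(T) = 3 - T**2
j = 31 (j = -2 + (3 - 5*(3 - 1*3**2)) = -2 + (3 - 5*(3 - 1*9)) = -2 + (3 - 5*(3 - 9)) = -2 + (3 - 5*(-6)) = -2 + (3 + 30) = -2 + 33 = 31)
j*(-1505) = 31*(-1505) = -46655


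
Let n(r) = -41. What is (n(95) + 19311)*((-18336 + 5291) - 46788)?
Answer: -1152981910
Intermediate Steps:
(n(95) + 19311)*((-18336 + 5291) - 46788) = (-41 + 19311)*((-18336 + 5291) - 46788) = 19270*(-13045 - 46788) = 19270*(-59833) = -1152981910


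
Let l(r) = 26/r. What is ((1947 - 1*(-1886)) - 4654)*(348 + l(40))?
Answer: -5724833/20 ≈ -2.8624e+5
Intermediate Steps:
((1947 - 1*(-1886)) - 4654)*(348 + l(40)) = ((1947 - 1*(-1886)) - 4654)*(348 + 26/40) = ((1947 + 1886) - 4654)*(348 + 26*(1/40)) = (3833 - 4654)*(348 + 13/20) = -821*6973/20 = -5724833/20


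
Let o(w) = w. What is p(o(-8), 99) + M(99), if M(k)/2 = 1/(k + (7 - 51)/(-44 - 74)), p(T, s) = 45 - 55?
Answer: -58512/5863 ≈ -9.9799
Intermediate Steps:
p(T, s) = -10
M(k) = 2/(22/59 + k) (M(k) = 2/(k + (7 - 51)/(-44 - 74)) = 2/(k - 44/(-118)) = 2/(k - 44*(-1/118)) = 2/(k + 22/59) = 2/(22/59 + k))
p(o(-8), 99) + M(99) = -10 + 118/(22 + 59*99) = -10 + 118/(22 + 5841) = -10 + 118/5863 = -58512/5863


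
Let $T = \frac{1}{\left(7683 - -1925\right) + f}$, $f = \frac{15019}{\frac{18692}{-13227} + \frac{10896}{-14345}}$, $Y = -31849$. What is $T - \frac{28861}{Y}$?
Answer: $\frac{32084954421309399}{35392243363009079} \approx 0.90655$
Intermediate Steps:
$f = - \frac{2849724809985}{412258132}$ ($f = \frac{15019}{18692 \left(- \frac{1}{13227}\right) + 10896 \left(- \frac{1}{14345}\right)} = \frac{15019}{- \frac{18692}{13227} - \frac{10896}{14345}} = \frac{15019}{- \frac{412258132}{189741315}} = 15019 \left(- \frac{189741315}{412258132}\right) = - \frac{2849724809985}{412258132} \approx -6912.5$)
$T = \frac{412258132}{1111251322271}$ ($T = \frac{1}{\left(7683 - -1925\right) - \frac{2849724809985}{412258132}} = \frac{1}{\left(7683 + 1925\right) - \frac{2849724809985}{412258132}} = \frac{1}{9608 - \frac{2849724809985}{412258132}} = \frac{1}{\frac{1111251322271}{412258132}} = \frac{412258132}{1111251322271} \approx 0.00037099$)
$T - \frac{28861}{Y} = \frac{412258132}{1111251322271} - \frac{28861}{-31849} = \frac{412258132}{1111251322271} - - \frac{28861}{31849} = \frac{412258132}{1111251322271} + \frac{28861}{31849} = \frac{32084954421309399}{35392243363009079}$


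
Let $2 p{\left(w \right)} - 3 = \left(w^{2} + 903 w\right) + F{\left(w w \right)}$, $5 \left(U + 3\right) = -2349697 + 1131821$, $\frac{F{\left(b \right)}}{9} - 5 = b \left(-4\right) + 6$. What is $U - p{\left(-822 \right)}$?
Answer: $\frac{59759869}{5} \approx 1.1952 \cdot 10^{7}$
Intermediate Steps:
$F{\left(b \right)} = 99 - 36 b$ ($F{\left(b \right)} = 45 + 9 \left(b \left(-4\right) + 6\right) = 45 + 9 \left(- 4 b + 6\right) = 45 + 9 \left(6 - 4 b\right) = 45 - \left(-54 + 36 b\right) = 99 - 36 b$)
$U = - \frac{1217891}{5}$ ($U = -3 + \frac{-2349697 + 1131821}{5} = -3 + \frac{1}{5} \left(-1217876\right) = -3 - \frac{1217876}{5} = - \frac{1217891}{5} \approx -2.4358 \cdot 10^{5}$)
$p{\left(w \right)} = 51 - \frac{35 w^{2}}{2} + \frac{903 w}{2}$ ($p{\left(w \right)} = \frac{3}{2} + \frac{\left(w^{2} + 903 w\right) - \left(-99 + 36 w w\right)}{2} = \frac{3}{2} + \frac{\left(w^{2} + 903 w\right) - \left(-99 + 36 w^{2}\right)}{2} = \frac{3}{2} + \frac{99 - 35 w^{2} + 903 w}{2} = \frac{3}{2} + \left(\frac{99}{2} - \frac{35 w^{2}}{2} + \frac{903 w}{2}\right) = 51 - \frac{35 w^{2}}{2} + \frac{903 w}{2}$)
$U - p{\left(-822 \right)} = - \frac{1217891}{5} - \left(51 - \frac{35 \left(-822\right)^{2}}{2} + \frac{903}{2} \left(-822\right)\right) = - \frac{1217891}{5} - \left(51 - 11824470 - 371133\right) = - \frac{1217891}{5} - -12195552 = - \frac{1217891}{5} + 12195552 = \frac{59759869}{5}$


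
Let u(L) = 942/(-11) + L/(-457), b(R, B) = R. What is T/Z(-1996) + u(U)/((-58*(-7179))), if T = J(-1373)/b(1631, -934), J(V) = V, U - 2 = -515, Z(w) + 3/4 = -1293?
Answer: 2636556502271/5889031706631150 ≈ 0.00044771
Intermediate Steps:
Z(w) = -5175/4 (Z(w) = -¾ - 1293 = -5175/4)
U = -513 (U = 2 - 515 = -513)
u(L) = -942/11 - L/457 (u(L) = 942*(-1/11) + L*(-1/457) = -942/11 - L/457)
T = -1373/1631 ≈ -0.84181
T/Z(-1996) + u(U)/((-58*(-7179))) = -1373/(1631*(-5175/4)) + (-942/11 - 1/457*(-513))/((-58*(-7179))) = -1373/1631*(-4/5175) + (-942/11 + 513/457)/416382 = 5492/8440425 - 424851/5027*1/416382 = 5492/8440425 - 141617/697717438 = 2636556502271/5889031706631150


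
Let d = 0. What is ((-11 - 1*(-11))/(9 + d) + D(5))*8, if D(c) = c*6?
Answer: 240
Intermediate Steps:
D(c) = 6*c
((-11 - 1*(-11))/(9 + d) + D(5))*8 = ((-11 - 1*(-11))/(9 + 0) + 6*5)*8 = ((-11 + 11)/9 + 30)*8 = (0*(1/9) + 30)*8 = (0 + 30)*8 = 30*8 = 240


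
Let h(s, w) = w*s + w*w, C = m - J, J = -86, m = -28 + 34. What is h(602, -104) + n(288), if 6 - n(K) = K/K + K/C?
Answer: -1191173/23 ≈ -51790.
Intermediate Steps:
m = 6
C = 92 (C = 6 - 1*(-86) = 6 + 86 = 92)
h(s, w) = w² + s*w (h(s, w) = s*w + w² = w² + s*w)
n(K) = 5 - K/92 (n(K) = 6 - (K/K + K/92) = 6 - (1 + K*(1/92)) = 6 - (1 + K/92) = 6 + (-1 - K/92) = 5 - K/92)
h(602, -104) + n(288) = -104*(602 - 104) + (5 - 1/92*288) = -104*498 + (5 - 72/23) = -51792 + 43/23 = -1191173/23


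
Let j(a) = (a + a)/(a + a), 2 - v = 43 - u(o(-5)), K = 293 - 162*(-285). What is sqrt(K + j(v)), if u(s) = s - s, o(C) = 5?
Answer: 88*sqrt(6) ≈ 215.56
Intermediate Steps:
u(s) = 0
K = 46463 (K = 293 + 46170 = 46463)
v = -41 (v = 2 - (43 - 1*0) = 2 - (43 + 0) = 2 - 1*43 = 2 - 43 = -41)
j(a) = 1 (j(a) = (2*a)/((2*a)) = (2*a)*(1/(2*a)) = 1)
sqrt(K + j(v)) = sqrt(46463 + 1) = sqrt(46464) = 88*sqrt(6)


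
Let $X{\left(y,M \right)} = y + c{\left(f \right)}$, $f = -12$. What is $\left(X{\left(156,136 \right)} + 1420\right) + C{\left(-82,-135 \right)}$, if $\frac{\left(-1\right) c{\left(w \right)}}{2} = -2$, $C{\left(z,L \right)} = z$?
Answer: $1498$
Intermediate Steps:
$c{\left(w \right)} = 4$ ($c{\left(w \right)} = \left(-2\right) \left(-2\right) = 4$)
$X{\left(y,M \right)} = 4 + y$ ($X{\left(y,M \right)} = y + 4 = 4 + y$)
$\left(X{\left(156,136 \right)} + 1420\right) + C{\left(-82,-135 \right)} = \left(\left(4 + 156\right) + 1420\right) - 82 = \left(160 + 1420\right) - 82 = 1580 - 82 = 1498$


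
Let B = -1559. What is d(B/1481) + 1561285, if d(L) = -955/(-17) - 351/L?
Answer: 41389062327/26503 ≈ 1.5617e+6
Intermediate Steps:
d(L) = 955/17 - 351/L (d(L) = -955*(-1/17) - 351/L = 955/17 - 351/L)
d(B/1481) + 1561285 = (955/17 - 351/((-1559/1481))) + 1561285 = (955/17 - 351/((-1559*1/1481))) + 1561285 = (955/17 - 351/(-1559/1481)) + 1561285 = (955/17 - 351*(-1481/1559)) + 1561285 = (955/17 + 519831/1559) + 1561285 = 10325972/26503 + 1561285 = 41389062327/26503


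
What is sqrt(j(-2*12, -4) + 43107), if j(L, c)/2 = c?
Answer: sqrt(43099) ≈ 207.60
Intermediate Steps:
j(L, c) = 2*c
sqrt(j(-2*12, -4) + 43107) = sqrt(2*(-4) + 43107) = sqrt(-8 + 43107) = sqrt(43099)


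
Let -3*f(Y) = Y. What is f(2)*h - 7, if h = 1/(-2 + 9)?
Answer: -149/21 ≈ -7.0952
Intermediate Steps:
f(Y) = -Y/3
h = ⅐ (h = 1/7 = ⅐ ≈ 0.14286)
f(2)*h - 7 = -⅓*2*(⅐) - 7 = -⅔*⅐ - 7 = -2/21 - 7 = -149/21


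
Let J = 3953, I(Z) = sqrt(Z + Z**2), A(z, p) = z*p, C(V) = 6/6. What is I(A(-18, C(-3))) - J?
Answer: -3953 + 3*sqrt(34) ≈ -3935.5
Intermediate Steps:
C(V) = 1 (C(V) = 6*(1/6) = 1)
A(z, p) = p*z
I(A(-18, C(-3))) - J = sqrt((1*(-18))*(1 + 1*(-18))) - 1*3953 = sqrt(-18*(1 - 18)) - 3953 = sqrt(-18*(-17)) - 3953 = sqrt(306) - 3953 = 3*sqrt(34) - 3953 = -3953 + 3*sqrt(34)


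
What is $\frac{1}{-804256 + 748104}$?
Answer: $- \frac{1}{56152} \approx -1.7809 \cdot 10^{-5}$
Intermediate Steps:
$\frac{1}{-804256 + 748104} = \frac{1}{-56152} = - \frac{1}{56152}$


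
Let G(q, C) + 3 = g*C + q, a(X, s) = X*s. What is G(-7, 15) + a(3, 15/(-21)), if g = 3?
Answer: 230/7 ≈ 32.857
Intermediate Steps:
G(q, C) = -3 + q + 3*C (G(q, C) = -3 + (3*C + q) = -3 + (q + 3*C) = -3 + q + 3*C)
G(-7, 15) + a(3, 15/(-21)) = (-3 - 7 + 3*15) + 3*(15/(-21)) = (-3 - 7 + 45) + 3*(15*(-1/21)) = 35 + 3*(-5/7) = 35 - 15/7 = 230/7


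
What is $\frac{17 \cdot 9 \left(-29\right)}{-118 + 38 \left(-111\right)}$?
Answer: $\frac{4437}{4336} \approx 1.0233$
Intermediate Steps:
$\frac{17 \cdot 9 \left(-29\right)}{-118 + 38 \left(-111\right)} = \frac{153 \left(-29\right)}{-118 - 4218} = - \frac{4437}{-4336} = \left(-4437\right) \left(- \frac{1}{4336}\right) = \frac{4437}{4336}$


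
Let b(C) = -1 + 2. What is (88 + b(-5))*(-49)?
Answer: -4361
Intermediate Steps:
b(C) = 1
(88 + b(-5))*(-49) = (88 + 1)*(-49) = 89*(-49) = -4361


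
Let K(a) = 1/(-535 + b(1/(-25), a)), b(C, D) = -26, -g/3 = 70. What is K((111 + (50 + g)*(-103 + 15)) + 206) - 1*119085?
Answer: -66806686/561 ≈ -1.1909e+5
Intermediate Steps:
g = -210 (g = -3*70 = -210)
K(a) = -1/561 (K(a) = 1/(-535 - 26) = 1/(-561) = -1/561)
K((111 + (50 + g)*(-103 + 15)) + 206) - 1*119085 = -1/561 - 1*119085 = -1/561 - 119085 = -66806686/561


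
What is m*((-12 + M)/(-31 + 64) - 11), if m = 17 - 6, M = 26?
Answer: -349/3 ≈ -116.33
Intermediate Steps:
m = 11
m*((-12 + M)/(-31 + 64) - 11) = 11*((-12 + 26)/(-31 + 64) - 11) = 11*(14/33 - 11) = 11*(-349/33) = -349/3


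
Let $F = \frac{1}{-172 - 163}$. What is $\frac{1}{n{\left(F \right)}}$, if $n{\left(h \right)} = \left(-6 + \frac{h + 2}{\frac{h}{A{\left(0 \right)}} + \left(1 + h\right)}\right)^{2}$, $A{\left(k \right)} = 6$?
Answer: $\frac{4012009}{64064016} \approx 0.062625$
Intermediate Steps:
$F = - \frac{1}{335}$ ($F = \frac{1}{-335} = - \frac{1}{335} \approx -0.0029851$)
$n{\left(h \right)} = \left(-6 + \frac{2 + h}{1 + \frac{7 h}{6}}\right)^{2}$ ($n{\left(h \right)} = \left(-6 + \frac{h + 2}{\frac{h}{6} + \left(1 + h\right)}\right)^{2} = \left(-6 + \frac{2 + h}{h \frac{1}{6} + \left(1 + h\right)}\right)^{2} = \left(-6 + \frac{2 + h}{\frac{h}{6} + \left(1 + h\right)}\right)^{2} = \left(-6 + \frac{2 + h}{1 + \frac{7 h}{6}}\right)^{2}$)
$\frac{1}{n{\left(F \right)}} = \frac{1}{144 \left(2 + 3 \left(- \frac{1}{335}\right)\right)^{2} \frac{1}{\left(6 + 7 \left(- \frac{1}{335}\right)\right)^{2}}} = \frac{1}{144 \left(2 - \frac{3}{335}\right)^{2} \frac{1}{\left(6 - \frac{7}{335}\right)^{2}}} = \frac{1}{144 \left(\frac{667}{335}\right)^{2} \frac{1}{\frac{4012009}{112225}}} = \frac{1}{144 \cdot \frac{444889}{112225} \cdot \frac{112225}{4012009}} = \frac{1}{\frac{64064016}{4012009}} = \frac{4012009}{64064016}$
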